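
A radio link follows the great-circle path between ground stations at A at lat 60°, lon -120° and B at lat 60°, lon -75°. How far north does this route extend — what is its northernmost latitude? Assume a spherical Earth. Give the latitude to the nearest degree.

≈ 62°

The great circle lies in the plane with unit normal n̂ = (p₁ × p₂)/|p₁ × p₂|.
Here n̂_z ≈ +0.471; the vertex latitude is φ_max = arccos|n̂_z| ≈ 61.9°.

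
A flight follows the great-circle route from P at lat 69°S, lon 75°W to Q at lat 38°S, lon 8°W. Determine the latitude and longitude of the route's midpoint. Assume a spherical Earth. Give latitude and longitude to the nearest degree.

Write both endpoints as unit vectors p₁, p₂ with components (cos φ cos λ, cos φ sin λ, sin φ).
The central angle between the endpoints is δ = arccos(p₁·p₂) ≈ 0.816 rad (46.8°).
Interpolate at f = 1/2 with slerp weights a = sin((1−f)δ)/sin δ ≈ 0.545, b = sin(fδ)/sin δ ≈ 0.545.
p = a·p₁ + b·p₂ ≈ (0.476, -0.248, -0.844); φ = arcsin(p_z) ≈ -57.55°, λ = atan2(p_y, p_x) ≈ -27.57°.

≈ lat 58°S, lon 28°W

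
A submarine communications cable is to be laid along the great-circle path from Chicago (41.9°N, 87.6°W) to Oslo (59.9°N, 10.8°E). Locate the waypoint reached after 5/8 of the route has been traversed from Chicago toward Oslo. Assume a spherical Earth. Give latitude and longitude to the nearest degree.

From cos δ = sin φ₁ sin φ₂ + cos φ₁ cos φ₂ cos Δλ, the central angle is δ ≈ 1.020 rad (58.4°).
Interpolate at f = 5/8 with slerp weights a = sin((1−f)δ)/sin δ ≈ 0.438, b = sin(fδ)/sin δ ≈ 0.699.
p = a·p₁ + b·p₂ ≈ (0.358, -0.260, 0.897); φ = arcsin(p_z) ≈ 63.75°, λ = atan2(p_y, p_x) ≈ -36.02°.

≈ 64°N, 36°W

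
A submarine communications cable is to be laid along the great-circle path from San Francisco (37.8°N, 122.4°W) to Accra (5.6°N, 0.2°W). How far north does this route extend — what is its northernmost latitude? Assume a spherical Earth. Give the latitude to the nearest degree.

The great circle lies in the plane with unit normal n̂ = (p₁ × p₂)/|p₁ × p₂|.
Here n̂_z ≈ +0.713; the vertex latitude is φ_max = arccos|n̂_z| ≈ 44.5°.

≈ 45°N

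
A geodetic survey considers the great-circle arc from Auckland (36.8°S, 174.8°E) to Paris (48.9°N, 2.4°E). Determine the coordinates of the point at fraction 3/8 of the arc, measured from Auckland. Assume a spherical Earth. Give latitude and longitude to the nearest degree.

≈ 22°N, 154°E

Write both endpoints as unit vectors p₁, p₂ with components (cos φ cos λ, cos φ sin λ, sin φ).
The central angle between the endpoints is δ = arccos(p₁·p₂) ≈ 2.909 rad (166.7°).
Interpolate at f = 3/8 with slerp weights a = sin((1−f)δ)/sin δ ≈ 4.213, b = sin(fδ)/sin δ ≈ 3.855.
p = a·p₁ + b·p₂ ≈ (-0.828, 0.412, 0.381); φ = arcsin(p_z) ≈ 22.41°, λ = atan2(p_y, p_x) ≈ 153.55°.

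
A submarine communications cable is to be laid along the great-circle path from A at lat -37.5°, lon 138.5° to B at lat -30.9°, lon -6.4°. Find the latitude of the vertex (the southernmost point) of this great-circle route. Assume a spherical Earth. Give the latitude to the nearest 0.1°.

The great circle lies in the plane with unit normal n̂ = (p₁ × p₂)/|p₁ × p₂|.
Here n̂_z ≈ -0.404; the vertex latitude is φ_max = arccos|n̂_z| ≈ 66.2°.
Check via Clairaut: cos φ_max = |cos φ₁| · sin C = cos(37.5°)·sin(149.4°) ≈ 0.404, again giving ≈ 66.2°.

≈ -66.2°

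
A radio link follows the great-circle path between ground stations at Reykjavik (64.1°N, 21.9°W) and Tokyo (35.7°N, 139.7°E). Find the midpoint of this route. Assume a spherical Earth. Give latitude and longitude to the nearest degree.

≈ 74°N, 121°E

Write both endpoints as unit vectors p₁, p₂ with components (cos φ cos λ, cos φ sin λ, sin φ).
The central angle between the endpoints is δ = arccos(p₁·p₂) ≈ 1.381 rad (79.1°).
Interpolate at f = 1/2 with slerp weights a = sin((1−f)δ)/sin δ ≈ 0.649, b = sin(fδ)/sin δ ≈ 0.649.
p = a·p₁ + b·p₂ ≈ (-0.139, 0.235, 0.962); φ = arcsin(p_z) ≈ 74.16°, λ = atan2(p_y, p_x) ≈ 120.58°.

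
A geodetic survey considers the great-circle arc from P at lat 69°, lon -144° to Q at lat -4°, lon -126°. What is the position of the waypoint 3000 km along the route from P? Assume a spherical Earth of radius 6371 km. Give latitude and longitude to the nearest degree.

Write both endpoints as unit vectors p₁, p₂ with components (cos φ cos λ, cos φ sin λ, sin φ).
The central angle between the endpoints is δ = arccos(p₁·p₂) ≈ 1.292 rad (74.0°). The total great-circle distance is δ·R ≈ 1.292 × 6371 ≈ 8233 km, so the target fraction is f = 3000/8233 ≈ 0.364.
Interpolate at f ≈ 0.364 with slerp weights a = sin((1−f)δ)/sin δ ≈ 0.761, b = sin(fδ)/sin δ ≈ 0.472.
p = a·p₁ + b·p₂ ≈ (-0.497, -0.541, 0.678); φ = arcsin(p_z) ≈ 42.69°, λ = atan2(p_y, p_x) ≈ -132.59°.

≈ lat 43°, lon -133°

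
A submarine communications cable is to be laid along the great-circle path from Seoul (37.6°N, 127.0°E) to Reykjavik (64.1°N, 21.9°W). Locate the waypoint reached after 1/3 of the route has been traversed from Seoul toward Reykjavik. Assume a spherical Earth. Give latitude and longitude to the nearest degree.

≈ 62°N, 115°E

The haversine formula gives a central angle δ ≈ 1.316 rad (75.4°) between the endpoints.
Interpolate at f = 1/3 with slerp weights a = sin((1−f)δ)/sin δ ≈ 0.795, b = sin(fδ)/sin δ ≈ 0.439.
p = a·p₁ + b·p₂ ≈ (-0.201, 0.431, 0.880); φ = arcsin(p_z) ≈ 61.59°, λ = atan2(p_y, p_x) ≈ 114.99°.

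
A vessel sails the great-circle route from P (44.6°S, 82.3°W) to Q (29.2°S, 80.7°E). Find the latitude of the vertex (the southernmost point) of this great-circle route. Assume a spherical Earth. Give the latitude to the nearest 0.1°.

The great circle lies in the plane with unit normal n̂ = (p₁ × p₂)/|p₁ × p₂|.
Here n̂_z ≈ +0.188; the vertex latitude is φ_max = arccos|n̂_z| ≈ 79.2°.

≈ 79.2°S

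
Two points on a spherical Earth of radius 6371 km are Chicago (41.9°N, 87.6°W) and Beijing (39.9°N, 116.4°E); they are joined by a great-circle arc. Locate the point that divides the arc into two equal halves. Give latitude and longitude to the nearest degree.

≈ (76°N, 170°W)

From cos δ = sin φ₁ sin φ₂ + cos φ₁ cos φ₂ cos Δλ, the central angle is δ ≈ 1.664 rad (95.4°).
Interpolate at f = 1/2 with slerp weights a = sin((1−f)δ)/sin δ ≈ 0.743, b = sin(fδ)/sin δ ≈ 0.743.
p = a·p₁ + b·p₂ ≈ (-0.230, -0.042, 0.972); φ = arcsin(p_z) ≈ 76.47°, λ = atan2(p_y, p_x) ≈ -169.67°.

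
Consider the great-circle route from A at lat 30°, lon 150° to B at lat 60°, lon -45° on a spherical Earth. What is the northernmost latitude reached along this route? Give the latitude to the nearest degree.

≈ 84°

The great circle lies in the plane with unit normal n̂ = (p₁ × p₂)/|p₁ × p₂|.
Here n̂_z ≈ +0.112; the vertex latitude is φ_max = arccos|n̂_z| ≈ 83.6°.
Check via Clairaut: cos φ_max = |cos φ₁| · sin C = cos(30.0°)·sin(7.4°) ≈ 0.112, again giving ≈ 83.6°.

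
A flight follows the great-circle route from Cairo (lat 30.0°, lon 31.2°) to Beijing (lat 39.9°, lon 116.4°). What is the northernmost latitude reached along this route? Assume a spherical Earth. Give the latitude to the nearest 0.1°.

The great circle lies in the plane with unit normal n̂ = (p₁ × p₂)/|p₁ × p₂|.
Here n̂_z ≈ +0.715; the vertex latitude is φ_max = arccos|n̂_z| ≈ 44.4°.
Check via Clairaut: cos φ_max = |cos φ₁| · sin C = cos(30.0°)·sin(55.6°) ≈ 0.715, again giving ≈ 44.4°.

≈ 44.4°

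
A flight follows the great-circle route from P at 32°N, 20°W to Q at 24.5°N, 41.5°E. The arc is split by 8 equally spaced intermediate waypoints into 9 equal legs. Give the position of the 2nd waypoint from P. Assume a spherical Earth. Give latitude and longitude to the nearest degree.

≈ 33°N, 6°W

Write both endpoints as unit vectors p₁, p₂ with components (cos φ cos λ, cos φ sin λ, sin φ).
The central angle between the endpoints is δ = arccos(p₁·p₂) ≈ 0.942 rad (54.0°).
Interpolate at f = 2/9 with slerp weights a = sin((1−f)δ)/sin δ ≈ 0.827, b = sin(fδ)/sin δ ≈ 0.257.
p = a·p₁ + b·p₂ ≈ (0.834, -0.085, 0.545); φ = arcsin(p_z) ≈ 33.01°, λ = atan2(p_y, p_x) ≈ -5.81°.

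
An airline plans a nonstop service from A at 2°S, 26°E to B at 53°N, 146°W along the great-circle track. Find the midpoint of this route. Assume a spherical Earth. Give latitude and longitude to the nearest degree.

≈ 62°N, 14°E

Write both endpoints as unit vectors p₁, p₂ with components (cos φ cos λ, cos φ sin λ, sin φ).
The central angle between the endpoints is δ = arccos(p₁·p₂) ≈ 2.244 rad (128.6°).
Interpolate at f = 1/2 with slerp weights a = sin((1−f)δ)/sin δ ≈ 1.152, b = sin(fδ)/sin δ ≈ 1.152.
p = a·p₁ + b·p₂ ≈ (0.460, 0.117, 0.880); φ = arcsin(p_z) ≈ 61.65°, λ = atan2(p_y, p_x) ≈ 14.27°.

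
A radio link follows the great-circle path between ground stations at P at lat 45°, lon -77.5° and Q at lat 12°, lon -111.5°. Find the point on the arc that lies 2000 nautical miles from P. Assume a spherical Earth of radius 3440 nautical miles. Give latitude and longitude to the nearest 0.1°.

Write both endpoints as unit vectors p₁, p₂ with components (cos φ cos λ, cos φ sin λ, sin φ).
The central angle between the endpoints is δ = arccos(p₁·p₂) ≈ 0.766 rad (43.9°). The total great-circle distance is δ·R ≈ 0.766 × 3440 ≈ 2636 nmi, so the target fraction is f = 2000/2636 ≈ 0.759.
Interpolate at f ≈ 0.759 with slerp weights a = sin((1−f)δ)/sin δ ≈ 0.265, b = sin(fδ)/sin δ ≈ 0.792.
p = a·p₁ + b·p₂ ≈ (-0.243, -0.904, 0.352); φ = arcsin(p_z) ≈ 20.62°, λ = atan2(p_y, p_x) ≈ -105.07°.

≈ lat 20.6°, lon -105.1°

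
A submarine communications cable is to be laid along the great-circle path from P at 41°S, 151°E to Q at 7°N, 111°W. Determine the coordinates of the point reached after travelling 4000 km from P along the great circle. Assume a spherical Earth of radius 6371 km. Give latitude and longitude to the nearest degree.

The haversine formula gives a central angle δ ≈ 1.756 rad (100.6°) between the endpoints. The total great-circle distance is δ·R ≈ 1.756 × 6371 ≈ 11188 km, so the target fraction is f = 4000/11188 ≈ 0.358.
Interpolate at f ≈ 0.358 with slerp weights a = sin((1−f)δ)/sin δ ≈ 0.919, b = sin(fδ)/sin δ ≈ 0.598.
p = a·p₁ + b·p₂ ≈ (-0.819, -0.217, -0.530); φ = arcsin(p_z) ≈ -32.03°, λ = atan2(p_y, p_x) ≈ -165.14°.

≈ 32°S, 165°W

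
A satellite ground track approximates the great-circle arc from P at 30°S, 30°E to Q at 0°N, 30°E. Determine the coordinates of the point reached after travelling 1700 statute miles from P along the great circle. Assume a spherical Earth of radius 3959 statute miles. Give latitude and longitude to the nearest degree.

≈ 5°S, 30°E

The haversine formula gives a central angle δ ≈ 0.524 rad (30.0°) between the endpoints. The total great-circle distance is δ·R ≈ 0.524 × 3959 ≈ 2073 mi, so the target fraction is f = 1700/2073 ≈ 0.820.
Interpolate at f ≈ 0.820 with slerp weights a = sin((1−f)δ)/sin δ ≈ 0.188, b = sin(fδ)/sin δ ≈ 0.833.
p = a·p₁ + b·p₂ ≈ (0.862, 0.498, -0.094); φ = arcsin(p_z) ≈ -5.40°, λ = atan2(p_y, p_x) ≈ 30.00°.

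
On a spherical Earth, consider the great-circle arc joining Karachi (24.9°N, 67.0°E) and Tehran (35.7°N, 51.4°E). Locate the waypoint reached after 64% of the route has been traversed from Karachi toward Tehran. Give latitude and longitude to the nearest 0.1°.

The haversine formula gives a central angle δ ≈ 0.301 rad (17.2°) between the endpoints.
Interpolate at f = 0.64 with slerp weights a = sin((1−f)δ)/sin δ ≈ 0.365, b = sin(fδ)/sin δ ≈ 0.646.
p = a·p₁ + b·p₂ ≈ (0.456, 0.714, 0.530); φ = arcsin(p_z) ≈ 32.03°, λ = atan2(p_y, p_x) ≈ 57.42°.

≈ 32.0°N, 57.4°E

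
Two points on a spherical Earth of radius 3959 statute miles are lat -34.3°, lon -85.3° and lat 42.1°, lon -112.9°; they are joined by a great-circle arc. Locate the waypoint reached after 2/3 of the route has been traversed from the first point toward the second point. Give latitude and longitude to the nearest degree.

Convert each endpoint to a unit vector on the sphere (x = cos φ cos λ, y = cos φ sin λ, z = sin φ).
The central angle between the endpoints is δ = arccos(p₁·p₂) ≈ 1.405 rad (80.5°).
Interpolate at f = 2/3 with slerp weights a = sin((1−f)δ)/sin δ ≈ 0.458, b = sin(fδ)/sin δ ≈ 0.817.
p = a·p₁ + b·p₂ ≈ (-0.205, -0.935, 0.290); φ = arcsin(p_z) ≈ 16.84°, λ = atan2(p_y, p_x) ≈ -102.36°.

≈ lat 17°, lon -102°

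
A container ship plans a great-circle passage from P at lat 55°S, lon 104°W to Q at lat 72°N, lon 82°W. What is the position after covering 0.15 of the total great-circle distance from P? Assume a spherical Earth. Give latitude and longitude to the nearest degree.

The haversine formula gives a central angle δ ≈ 2.233 rad (127.9°) between the endpoints.
Interpolate at f = 0.15 with slerp weights a = sin((1−f)δ)/sin δ ≈ 1.201, b = sin(fδ)/sin δ ≈ 0.417.
p = a·p₁ + b·p₂ ≈ (-0.149, -0.796, -0.587); φ = arcsin(p_z) ≈ -35.95°, λ = atan2(p_y, p_x) ≈ -100.58°.

≈ lat 36°S, lon 101°W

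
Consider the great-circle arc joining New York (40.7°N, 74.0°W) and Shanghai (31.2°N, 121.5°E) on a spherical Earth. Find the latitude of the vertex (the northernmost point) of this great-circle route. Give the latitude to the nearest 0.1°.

≈ 79.6°N

The great circle lies in the plane with unit normal n̂ = (p₁ × p₂)/|p₁ × p₂|.
Here n̂_z ≈ -0.181; the vertex latitude is φ_max = arccos|n̂_z| ≈ 79.6°.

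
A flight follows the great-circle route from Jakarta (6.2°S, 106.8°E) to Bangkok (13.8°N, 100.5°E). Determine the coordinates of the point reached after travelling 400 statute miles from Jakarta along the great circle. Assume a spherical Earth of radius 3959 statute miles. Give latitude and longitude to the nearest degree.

Write both endpoints as unit vectors p₁, p₂ with components (cos φ cos λ, cos φ sin λ, sin φ).
The central angle between the endpoints is δ = arccos(p₁·p₂) ≈ 0.366 rad (21.0°). The total great-circle distance is δ·R ≈ 0.366 × 3959 ≈ 1448 mi, so the target fraction is f = 400/1448 ≈ 0.276.
Interpolate at f ≈ 0.276 with slerp weights a = sin((1−f)δ)/sin δ ≈ 0.732, b = sin(fδ)/sin δ ≈ 0.282.
p = a·p₁ + b·p₂ ≈ (-0.260, 0.966, -0.012); φ = arcsin(p_z) ≈ -0.67°, λ = atan2(p_y, p_x) ≈ 105.08°.

≈ (1°S, 105°E)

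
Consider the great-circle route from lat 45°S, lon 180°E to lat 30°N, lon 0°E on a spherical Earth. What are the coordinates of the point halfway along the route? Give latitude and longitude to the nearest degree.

≈ lat 52°S, lon 0°E

The haversine formula gives a central angle δ ≈ 2.880 rad (165.0°) between the endpoints.
Interpolate at f = 1/2 with slerp weights a = sin((1−f)δ)/sin δ ≈ 3.831, b = sin(fδ)/sin δ ≈ 3.831.
p = a·p₁ + b·p₂ ≈ (0.609, 0.000, -0.793); φ = arcsin(p_z) ≈ -52.50°, λ = atan2(p_y, p_x) ≈ 0.00°.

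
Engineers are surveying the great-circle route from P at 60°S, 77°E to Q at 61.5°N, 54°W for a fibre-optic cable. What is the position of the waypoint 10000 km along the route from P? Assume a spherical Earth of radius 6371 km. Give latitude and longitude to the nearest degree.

Write both endpoints as unit vectors p₁, p₂ with components (cos φ cos λ, cos φ sin λ, sin φ).
The central angle between the endpoints is δ = arccos(p₁·p₂) ≈ 2.733 rad (156.6°). The total great-circle distance is δ·R ≈ 2.733 × 6371 ≈ 17411 km, so the target fraction is f = 10000/17411 ≈ 0.574.
Interpolate at f ≈ 0.574 with slerp weights a = sin((1−f)δ)/sin δ ≈ 2.310, b = sin(fδ)/sin δ ≈ 2.516.
p = a·p₁ + b·p₂ ≈ (0.965, 0.154, 0.211); φ = arcsin(p_z) ≈ 12.16°, λ = atan2(p_y, p_x) ≈ 9.07°.

≈ 12°N, 9°E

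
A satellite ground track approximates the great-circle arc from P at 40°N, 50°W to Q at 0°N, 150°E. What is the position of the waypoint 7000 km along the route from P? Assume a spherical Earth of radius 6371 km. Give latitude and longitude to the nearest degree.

The haversine formula gives a central angle δ ≈ 2.374 rad (136.0°) between the endpoints. The total great-circle distance is δ·R ≈ 2.374 × 6371 ≈ 15127 km, so the target fraction is f = 7000/15127 ≈ 0.463.
Interpolate at f ≈ 0.463 with slerp weights a = sin((1−f)δ)/sin δ ≈ 1.378, b = sin(fδ)/sin δ ≈ 1.283.
p = a·p₁ + b·p₂ ≈ (-0.432, -0.167, 0.886); φ = arcsin(p_z) ≈ 62.37°, λ = atan2(p_y, p_x) ≈ -158.85°.

≈ 62°N, 159°W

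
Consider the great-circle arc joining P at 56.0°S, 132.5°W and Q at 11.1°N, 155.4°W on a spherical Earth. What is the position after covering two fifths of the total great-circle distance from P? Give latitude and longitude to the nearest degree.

≈ 30°S, 145°W

The haversine formula gives a central angle δ ≈ 1.218 rad (69.8°) between the endpoints.
Interpolate at f = 2/5 with slerp weights a = sin((1−f)δ)/sin δ ≈ 0.711, b = sin(fδ)/sin δ ≈ 0.499.
p = a·p₁ + b·p₂ ≈ (-0.714, -0.497, -0.494); φ = arcsin(p_z) ≈ -29.58°, λ = atan2(p_y, p_x) ≈ -145.15°.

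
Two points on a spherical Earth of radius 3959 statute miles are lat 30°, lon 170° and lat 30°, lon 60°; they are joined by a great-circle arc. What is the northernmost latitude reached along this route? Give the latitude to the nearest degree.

≈ 45°

The great circle lies in the plane with unit normal n̂ = (p₁ × p₂)/|p₁ × p₂|.
Here n̂_z ≈ -0.705; the vertex latitude is φ_max = arccos|n̂_z| ≈ 45.2°.
Check via Clairaut: cos φ_max = |cos φ₁| · sin C = cos(30.0°)·sin(54.5°) ≈ 0.705, again giving ≈ 45.2°.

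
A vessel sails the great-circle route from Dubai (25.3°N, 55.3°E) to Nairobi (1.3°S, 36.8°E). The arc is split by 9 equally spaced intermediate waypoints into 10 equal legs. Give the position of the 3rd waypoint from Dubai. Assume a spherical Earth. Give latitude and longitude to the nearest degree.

The haversine formula gives a central angle δ ≈ 0.560 rad (32.1°) between the endpoints.
Interpolate at f = 3/10 with slerp weights a = sin((1−f)δ)/sin δ ≈ 0.719, b = sin(fδ)/sin δ ≈ 0.315.
p = a·p₁ + b·p₂ ≈ (0.622, 0.723, 0.300); φ = arcsin(p_z) ≈ 17.47°, λ = atan2(p_y, p_x) ≈ 49.29°.

≈ (17°N, 49°E)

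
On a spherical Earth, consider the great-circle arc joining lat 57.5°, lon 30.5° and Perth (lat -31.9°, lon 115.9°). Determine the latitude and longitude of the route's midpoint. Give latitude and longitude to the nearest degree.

Convert each endpoint to a unit vector on the sphere (x = cos φ cos λ, y = cos φ sin λ, z = sin φ).
The central angle between the endpoints is δ = arccos(p₁·p₂) ≈ 1.992 rad (114.1°).
Interpolate at f = 1/2 with slerp weights a = sin((1−f)δ)/sin δ ≈ 0.920, b = sin(fδ)/sin δ ≈ 0.920.
p = a·p₁ + b·p₂ ≈ (0.085, 0.953, 0.290); φ = arcsin(p_z) ≈ 16.84°, λ = atan2(p_y, p_x) ≈ 84.92°.

≈ lat 17°, lon 85°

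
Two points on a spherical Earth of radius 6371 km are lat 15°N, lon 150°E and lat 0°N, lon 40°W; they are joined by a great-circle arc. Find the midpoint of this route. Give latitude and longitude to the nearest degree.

≈ lat 56°N, lon 114°W

Write both endpoints as unit vectors p₁, p₂ with components (cos φ cos λ, cos φ sin λ, sin φ).
The central angle between the endpoints is δ = arccos(p₁·p₂) ≈ 2.828 rad (162.0°).
Interpolate at f = 1/2 with slerp weights a = sin((1−f)δ)/sin δ ≈ 3.203, b = sin(fδ)/sin δ ≈ 3.203.
p = a·p₁ + b·p₂ ≈ (-0.226, -0.512, 0.829); φ = arcsin(p_z) ≈ 55.99°, λ = atan2(p_y, p_x) ≈ -113.79°.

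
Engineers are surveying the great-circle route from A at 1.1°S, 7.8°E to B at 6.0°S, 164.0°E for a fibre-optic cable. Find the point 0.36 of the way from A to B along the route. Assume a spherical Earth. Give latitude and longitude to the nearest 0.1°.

Write both endpoints as unit vectors p₁, p₂ with components (cos φ cos λ, cos φ sin λ, sin φ).
The central angle between the endpoints is δ = arccos(p₁·p₂) ≈ 2.709 rad (155.2°).
Interpolate at f = 0.36 with slerp weights a = sin((1−f)δ)/sin δ ≈ 2.352, b = sin(fδ)/sin δ ≈ 1.973.
p = a·p₁ + b·p₂ ≈ (0.444, 0.860, -0.251); φ = arcsin(p_z) ≈ -14.56°, λ = atan2(p_y, p_x) ≈ 62.72°.

≈ 14.6°S, 62.7°E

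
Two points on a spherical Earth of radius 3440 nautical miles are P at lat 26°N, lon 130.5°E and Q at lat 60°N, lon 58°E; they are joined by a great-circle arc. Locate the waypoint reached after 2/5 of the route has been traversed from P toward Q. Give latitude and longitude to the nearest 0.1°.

≈ lat 44.5°N, lon 112.3°E

Convert each endpoint to a unit vector on the sphere (x = cos φ cos λ, y = cos φ sin λ, z = sin φ).
The central angle between the endpoints is δ = arccos(p₁·p₂) ≈ 1.030 rad (59.0°).
Interpolate at f = 2/5 with slerp weights a = sin((1−f)δ)/sin δ ≈ 0.676, b = sin(fδ)/sin δ ≈ 0.467.
p = a·p₁ + b·p₂ ≈ (-0.271, 0.660, 0.701); φ = arcsin(p_z) ≈ 44.49°, λ = atan2(p_y, p_x) ≈ 112.31°.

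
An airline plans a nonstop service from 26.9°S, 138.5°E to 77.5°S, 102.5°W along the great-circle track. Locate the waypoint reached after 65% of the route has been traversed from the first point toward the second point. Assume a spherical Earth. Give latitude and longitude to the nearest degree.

≈ 70°S, 163°E

Convert each endpoint to a unit vector on the sphere (x = cos φ cos λ, y = cos φ sin λ, z = sin φ).
The central angle between the endpoints is δ = arccos(p₁·p₂) ≈ 1.215 rad (69.6°).
Interpolate at f = 0.65 with slerp weights a = sin((1−f)δ)/sin δ ≈ 0.440, b = sin(fδ)/sin δ ≈ 0.758.
p = a·p₁ + b·p₂ ≈ (-0.329, 0.100, -0.939); φ = arcsin(p_z) ≈ -69.86°, λ = atan2(p_y, p_x) ≈ 163.12°.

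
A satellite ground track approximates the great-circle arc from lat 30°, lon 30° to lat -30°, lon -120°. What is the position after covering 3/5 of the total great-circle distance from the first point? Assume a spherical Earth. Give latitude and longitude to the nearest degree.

From cos δ = sin φ₁ sin φ₂ + cos φ₁ cos φ₂ cos Δλ, the central angle is δ ≈ 2.689 rad (154.1°).
Interpolate at f = 3/5 with slerp weights a = sin((1−f)δ)/sin δ ≈ 2.014, b = sin(fδ)/sin δ ≈ 2.287.
p = a·p₁ + b·p₂ ≈ (0.520, -0.843, -0.136); φ = arcsin(p_z) ≈ -7.84°, λ = atan2(p_y, p_x) ≈ -58.31°.

≈ lat -8°, lon -58°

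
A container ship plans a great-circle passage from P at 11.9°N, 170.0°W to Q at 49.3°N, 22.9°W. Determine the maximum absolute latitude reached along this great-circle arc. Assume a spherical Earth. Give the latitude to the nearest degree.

≈ 68°N

The great circle lies in the plane with unit normal n̂ = (p₁ × p₂)/|p₁ × p₂|.
Here n̂_z ≈ +0.375; the vertex latitude is φ_max = arccos|n̂_z| ≈ 68.0°.
Check via Clairaut: cos φ_max = |cos φ₁| · sin C = cos(11.9°)·sin(22.5°) ≈ 0.375, again giving ≈ 68.0°.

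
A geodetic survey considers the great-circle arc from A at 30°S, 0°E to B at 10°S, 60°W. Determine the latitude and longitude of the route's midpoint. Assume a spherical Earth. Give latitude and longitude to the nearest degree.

≈ 23°S, 32°W

The haversine formula gives a central angle δ ≈ 1.032 rad (59.1°) between the endpoints.
Interpolate at f = 1/2 with slerp weights a = sin((1−f)δ)/sin δ ≈ 0.575, b = sin(fδ)/sin δ ≈ 0.575.
p = a·p₁ + b·p₂ ≈ (0.781, -0.490, -0.387); φ = arcsin(p_z) ≈ -22.78°, λ = atan2(p_y, p_x) ≈ -32.12°.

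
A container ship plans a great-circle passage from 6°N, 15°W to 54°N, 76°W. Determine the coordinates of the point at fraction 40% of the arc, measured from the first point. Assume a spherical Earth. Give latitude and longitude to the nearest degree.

Convert each endpoint to a unit vector on the sphere (x = cos φ cos λ, y = cos φ sin λ, z = sin φ).
The central angle between the endpoints is δ = arccos(p₁·p₂) ≈ 1.194 rad (68.4°).
Interpolate at f = 0.40 with slerp weights a = sin((1−f)δ)/sin δ ≈ 0.706, b = sin(fδ)/sin δ ≈ 0.494.
p = a·p₁ + b·p₂ ≈ (0.749, -0.464, 0.474); φ = arcsin(p_z) ≈ 28.28°, λ = atan2(p_y, p_x) ≈ -31.77°.

≈ 28°N, 32°W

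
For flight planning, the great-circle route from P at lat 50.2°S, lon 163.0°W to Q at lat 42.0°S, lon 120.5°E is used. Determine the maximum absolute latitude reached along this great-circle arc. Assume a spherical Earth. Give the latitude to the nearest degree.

The great circle lies in the plane with unit normal n̂ = (p₁ × p₂)/|p₁ × p₂|.
Here n̂_z ≈ -0.593; the vertex latitude is φ_max = arccos|n̂_z| ≈ 53.7°.

≈ 54°S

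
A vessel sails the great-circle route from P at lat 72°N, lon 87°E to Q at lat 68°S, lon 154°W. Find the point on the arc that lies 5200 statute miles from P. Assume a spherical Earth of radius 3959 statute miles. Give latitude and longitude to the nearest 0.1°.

Convert each endpoint to a unit vector on the sphere (x = cos φ cos λ, y = cos φ sin λ, z = sin φ).
The central angle between the endpoints is δ = arccos(p₁·p₂) ≈ 2.787 rad (159.7°). The total great-circle distance is δ·R ≈ 2.787 × 3959 ≈ 11035 mi, so the target fraction is f = 5200/11035 ≈ 0.471.
Interpolate at f ≈ 0.471 with slerp weights a = sin((1−f)δ)/sin δ ≈ 2.870, b = sin(fδ)/sin δ ≈ 2.788.
p = a·p₁ + b·p₂ ≈ (-0.892, 0.428, 0.144); φ = arcsin(p_z) ≈ 8.28°, λ = atan2(p_y, p_x) ≈ 154.39°.

≈ lat 8.3°N, lon 154.4°E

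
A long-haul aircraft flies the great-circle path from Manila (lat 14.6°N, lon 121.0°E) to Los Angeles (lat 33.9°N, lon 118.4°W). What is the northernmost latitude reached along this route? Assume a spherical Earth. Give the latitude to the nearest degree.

The great circle lies in the plane with unit normal n̂ = (p₁ × p₂)/|p₁ × p₂|.
Here n̂_z ≈ +0.718; the vertex latitude is φ_max = arccos|n̂_z| ≈ 44.1°.
Check via Clairaut: cos φ_max = |cos φ₁| · sin C = cos(14.6°)·sin(47.9°) ≈ 0.718, again giving ≈ 44.1°.

≈ 44°N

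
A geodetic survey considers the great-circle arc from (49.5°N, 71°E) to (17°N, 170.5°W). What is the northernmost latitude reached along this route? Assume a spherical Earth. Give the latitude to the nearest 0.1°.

The great circle lies in the plane with unit normal n̂ = (p₁ × p₂)/|p₁ × p₂|.
Here n̂_z ≈ +0.547; the vertex latitude is φ_max = arccos|n̂_z| ≈ 56.8°.
Check via Clairaut: cos φ_max = |cos φ₁| · sin C = cos(49.5°)·sin(57.4°) ≈ 0.547, again giving ≈ 56.8°.

≈ 56.8°N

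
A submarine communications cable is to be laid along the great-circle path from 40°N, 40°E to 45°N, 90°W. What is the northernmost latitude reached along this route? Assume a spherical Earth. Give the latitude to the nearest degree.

The great circle lies in the plane with unit normal n̂ = (p₁ × p₂)/|p₁ × p₂|.
Here n̂_z ≈ -0.417; the vertex latitude is φ_max = arccos|n̂_z| ≈ 65.3°.
Check via Clairaut: cos φ_max = |cos φ₁| · sin C = cos(40.0°)·sin(33.0°) ≈ 0.417, again giving ≈ 65.3°.

≈ 65°N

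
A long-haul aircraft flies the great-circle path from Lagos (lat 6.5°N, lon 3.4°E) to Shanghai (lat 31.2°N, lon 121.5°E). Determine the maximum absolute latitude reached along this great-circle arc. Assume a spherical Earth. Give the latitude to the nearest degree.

The great circle lies in the plane with unit normal n̂ = (p₁ × p₂)/|p₁ × p₂|.
Here n̂_z ≈ +0.798; the vertex latitude is φ_max = arccos|n̂_z| ≈ 37.1°.

≈ 37°N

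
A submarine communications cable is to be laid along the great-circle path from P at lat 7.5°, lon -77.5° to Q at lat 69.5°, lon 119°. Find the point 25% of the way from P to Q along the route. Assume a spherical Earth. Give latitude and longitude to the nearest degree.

≈ lat 33°, lon -80°

Convert each endpoint to a unit vector on the sphere (x = cos φ cos λ, y = cos φ sin λ, z = sin φ).
The central angle between the endpoints is δ = arccos(p₁·p₂) ≈ 1.783 rad (102.2°).
Interpolate at f = 0.25 with slerp weights a = sin((1−f)δ)/sin δ ≈ 0.995, b = sin(fδ)/sin δ ≈ 0.441.
p = a·p₁ + b·p₂ ≈ (0.139, -0.828, 0.543); φ = arcsin(p_z) ≈ 32.89°, λ = atan2(p_y, p_x) ≈ -80.49°.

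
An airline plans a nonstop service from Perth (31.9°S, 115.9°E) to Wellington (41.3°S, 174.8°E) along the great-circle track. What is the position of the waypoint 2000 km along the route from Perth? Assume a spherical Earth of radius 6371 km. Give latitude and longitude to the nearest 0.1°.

≈ (39.0°S, 136.3°E)

From cos δ = sin φ₁ sin φ₂ + cos φ₁ cos φ₂ cos Δλ, the central angle is δ ≈ 0.825 rad (47.3°). The total great-circle distance is δ·R ≈ 0.825 × 6371 ≈ 5259 km, so the target fraction is f = 2000/5259 ≈ 0.380.
Interpolate at f ≈ 0.380 with slerp weights a = sin((1−f)δ)/sin δ ≈ 0.666, b = sin(fδ)/sin δ ≈ 0.420.
p = a·p₁ + b·p₂ ≈ (-0.561, 0.537, -0.629); φ = arcsin(p_z) ≈ -39.00°, λ = atan2(p_y, p_x) ≈ 136.25°.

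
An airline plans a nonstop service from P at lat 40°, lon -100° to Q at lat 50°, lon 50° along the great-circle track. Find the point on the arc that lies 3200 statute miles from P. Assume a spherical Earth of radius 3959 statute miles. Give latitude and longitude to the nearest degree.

≈ lat 76°, lon -31°

Convert each endpoint to a unit vector on the sphere (x = cos φ cos λ, y = cos φ sin λ, z = sin φ).
The central angle between the endpoints is δ = arccos(p₁·p₂) ≈ 1.505 rad (86.2°). The total great-circle distance is δ·R ≈ 1.505 × 3959 ≈ 5957 mi, so the target fraction is f = 3200/5957 ≈ 0.537.
Interpolate at f ≈ 0.537 with slerp weights a = sin((1−f)δ)/sin δ ≈ 0.643, b = sin(fδ)/sin δ ≈ 0.725.
p = a·p₁ + b·p₂ ≈ (0.214, -0.128, 0.968); φ = arcsin(p_z) ≈ 75.56°, λ = atan2(p_y, p_x) ≈ -30.94°.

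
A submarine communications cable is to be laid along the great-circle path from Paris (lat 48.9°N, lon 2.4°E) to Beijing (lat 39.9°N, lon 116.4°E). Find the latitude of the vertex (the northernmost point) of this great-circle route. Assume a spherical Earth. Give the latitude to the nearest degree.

≈ 61°N

The great circle lies in the plane with unit normal n̂ = (p₁ × p₂)/|p₁ × p₂|.
Here n̂_z ≈ +0.480; the vertex latitude is φ_max = arccos|n̂_z| ≈ 61.3°.
Check via Clairaut: cos φ_max = |cos φ₁| · sin C = cos(48.9°)·sin(46.9°) ≈ 0.480, again giving ≈ 61.3°.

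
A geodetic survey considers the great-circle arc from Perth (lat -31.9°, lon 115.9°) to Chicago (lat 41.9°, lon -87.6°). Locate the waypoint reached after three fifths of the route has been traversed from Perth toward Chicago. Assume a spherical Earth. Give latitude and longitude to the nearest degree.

Convert each endpoint to a unit vector on the sphere (x = cos φ cos λ, y = cos φ sin λ, z = sin φ).
The central angle between the endpoints is δ = arccos(p₁·p₂) ≈ 2.772 rad (158.8°).
Interpolate at f = 3/5 with slerp weights a = sin((1−f)δ)/sin δ ≈ 2.477, b = sin(fδ)/sin δ ≈ 2.755.
p = a·p₁ + b·p₂ ≈ (-0.833, -0.157, 0.531); φ = arcsin(p_z) ≈ 32.08°, λ = atan2(p_y, p_x) ≈ -169.29°.

≈ lat 32°, lon -169°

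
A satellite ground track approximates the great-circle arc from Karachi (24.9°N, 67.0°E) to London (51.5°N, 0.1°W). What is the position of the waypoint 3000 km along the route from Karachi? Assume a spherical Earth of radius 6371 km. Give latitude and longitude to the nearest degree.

Convert each endpoint to a unit vector on the sphere (x = cos φ cos λ, y = cos φ sin λ, z = sin φ).
The central angle between the endpoints is δ = arccos(p₁·p₂) ≈ 0.989 rad (56.7°). The total great-circle distance is δ·R ≈ 0.989 × 6371 ≈ 6303 km, so the target fraction is f = 3000/6303 ≈ 0.476.
Interpolate at f ≈ 0.476 with slerp weights a = sin((1−f)δ)/sin δ ≈ 0.593, b = sin(fδ)/sin δ ≈ 0.543.
p = a·p₁ + b·p₂ ≈ (0.548, 0.495, 0.675); φ = arcsin(p_z) ≈ 42.42°, λ = atan2(p_y, p_x) ≈ 42.06°.

≈ 42°N, 42°E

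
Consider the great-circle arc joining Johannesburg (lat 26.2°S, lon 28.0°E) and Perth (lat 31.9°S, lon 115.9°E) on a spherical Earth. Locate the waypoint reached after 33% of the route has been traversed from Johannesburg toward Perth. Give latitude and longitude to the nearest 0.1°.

Convert each endpoint to a unit vector on the sphere (x = cos φ cos λ, y = cos φ sin λ, z = sin φ).
The central angle between the endpoints is δ = arccos(p₁·p₂) ≈ 1.307 rad (74.9°).
Interpolate at f = 0.33 with slerp weights a = sin((1−f)δ)/sin δ ≈ 0.795, b = sin(fδ)/sin δ ≈ 0.433.
p = a·p₁ + b·p₂ ≈ (0.470, 0.666, -0.580); φ = arcsin(p_z) ≈ -35.45°, λ = atan2(p_y, p_x) ≈ 54.80°.

≈ lat 35.4°S, lon 54.8°E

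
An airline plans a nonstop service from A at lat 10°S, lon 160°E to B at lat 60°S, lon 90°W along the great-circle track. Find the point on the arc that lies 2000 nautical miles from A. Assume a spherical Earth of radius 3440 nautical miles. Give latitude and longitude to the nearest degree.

≈ lat 39°S, lon 179°E

Write both endpoints as unit vectors p₁, p₂ with components (cos φ cos λ, cos φ sin λ, sin φ).
The central angle between the endpoints is δ = arccos(p₁·p₂) ≈ 1.589 rad (91.0°). The total great-circle distance is δ·R ≈ 1.589 × 3440 ≈ 5466 nmi, so the target fraction is f = 2000/5466 ≈ 0.366.
Interpolate at f ≈ 0.366 with slerp weights a = sin((1−f)δ)/sin δ ≈ 0.846, b = sin(fδ)/sin δ ≈ 0.549.
p = a·p₁ + b·p₂ ≈ (-0.783, 0.010, -0.623); φ = arcsin(p_z) ≈ -38.50°, λ = atan2(p_y, p_x) ≈ 179.25°.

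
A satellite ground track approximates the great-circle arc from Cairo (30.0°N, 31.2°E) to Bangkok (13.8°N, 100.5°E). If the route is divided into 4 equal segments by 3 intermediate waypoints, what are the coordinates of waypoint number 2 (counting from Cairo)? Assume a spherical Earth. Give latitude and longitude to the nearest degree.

Convert each endpoint to a unit vector on the sphere (x = cos φ cos λ, y = cos φ sin λ, z = sin φ).
The central angle between the endpoints is δ = arccos(p₁·p₂) ≈ 1.141 rad (65.4°).
Interpolate at f = 2/4 with slerp weights a = sin((1−f)δ)/sin δ ≈ 0.594, b = sin(fδ)/sin δ ≈ 0.594.
p = a·p₁ + b·p₂ ≈ (0.335, 0.834, 0.439); φ = arcsin(p_z) ≈ 26.03°, λ = atan2(p_y, p_x) ≈ 68.11°.

≈ 26°N, 68°E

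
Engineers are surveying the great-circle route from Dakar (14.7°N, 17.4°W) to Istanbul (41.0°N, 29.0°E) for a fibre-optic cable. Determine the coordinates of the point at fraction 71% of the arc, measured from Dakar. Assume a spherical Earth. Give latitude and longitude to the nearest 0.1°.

Write both endpoints as unit vectors p₁, p₂ with components (cos φ cos λ, cos φ sin λ, sin φ).
The central angle between the endpoints is δ = arccos(p₁·p₂) ≈ 0.837 rad (47.9°).
Interpolate at f = 0.71 with slerp weights a = sin((1−f)δ)/sin δ ≈ 0.324, b = sin(fδ)/sin δ ≈ 0.754.
p = a·p₁ + b·p₂ ≈ (0.796, 0.182, 0.577); φ = arcsin(p_z) ≈ 35.22°, λ = atan2(p_y, p_x) ≈ 12.89°.

≈ 35.2°N, 12.9°E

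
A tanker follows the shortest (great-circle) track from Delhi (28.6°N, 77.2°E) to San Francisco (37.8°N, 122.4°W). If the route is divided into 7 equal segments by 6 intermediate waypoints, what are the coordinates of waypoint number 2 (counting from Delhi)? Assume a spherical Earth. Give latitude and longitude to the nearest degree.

The haversine formula gives a central angle δ ≈ 1.939 rad (111.1°) between the endpoints.
Interpolate at f = 2/7 with slerp weights a = sin((1−f)δ)/sin δ ≈ 1.054, b = sin(fδ)/sin δ ≈ 0.564.
p = a·p₁ + b·p₂ ≈ (-0.034, 0.526, 0.850); φ = arcsin(p_z) ≈ 58.21°, λ = atan2(p_y, p_x) ≈ 93.69°.

≈ (58°N, 94°E)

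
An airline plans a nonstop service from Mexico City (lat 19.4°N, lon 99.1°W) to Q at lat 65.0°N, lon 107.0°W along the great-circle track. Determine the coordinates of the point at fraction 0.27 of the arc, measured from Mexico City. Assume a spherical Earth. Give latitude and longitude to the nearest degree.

The haversine formula gives a central angle δ ≈ 0.801 rad (45.9°) between the endpoints.
Interpolate at f = 0.27 with slerp weights a = sin((1−f)δ)/sin δ ≈ 0.769, b = sin(fδ)/sin δ ≈ 0.299.
p = a·p₁ + b·p₂ ≈ (-0.152, -0.837, 0.526); φ = arcsin(p_z) ≈ 31.75°, λ = atan2(p_y, p_x) ≈ -100.27°.

≈ lat 32°N, lon 100°W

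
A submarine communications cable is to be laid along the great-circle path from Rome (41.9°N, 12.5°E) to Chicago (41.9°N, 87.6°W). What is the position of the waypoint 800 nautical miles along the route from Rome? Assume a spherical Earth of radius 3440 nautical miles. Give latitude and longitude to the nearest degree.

≈ 49°N, 4°W

Write both endpoints as unit vectors p₁, p₂ with components (cos φ cos λ, cos φ sin λ, sin φ).
The central angle between the endpoints is δ = arccos(p₁·p₂) ≈ 1.214 rad (69.6°). The total great-circle distance is δ·R ≈ 1.214 × 3440 ≈ 4178 nmi, so the target fraction is f = 800/4178 ≈ 0.191.
Interpolate at f ≈ 0.191 with slerp weights a = sin((1−f)δ)/sin δ ≈ 0.887, b = sin(fδ)/sin δ ≈ 0.246.
p = a·p₁ + b·p₂ ≈ (0.652, -0.040, 0.757); φ = arcsin(p_z) ≈ 49.18°, λ = atan2(p_y, p_x) ≈ -3.50°.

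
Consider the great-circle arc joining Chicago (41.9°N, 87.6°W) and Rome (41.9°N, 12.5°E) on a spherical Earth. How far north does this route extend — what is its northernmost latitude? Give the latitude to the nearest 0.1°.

≈ 54.4°N

The great circle lies in the plane with unit normal n̂ = (p₁ × p₂)/|p₁ × p₂|.
Here n̂_z ≈ +0.582; the vertex latitude is φ_max = arccos|n̂_z| ≈ 54.4°.
Check via Clairaut: cos φ_max = |cos φ₁| · sin C = cos(41.9°)·sin(51.4°) ≈ 0.582, again giving ≈ 54.4°.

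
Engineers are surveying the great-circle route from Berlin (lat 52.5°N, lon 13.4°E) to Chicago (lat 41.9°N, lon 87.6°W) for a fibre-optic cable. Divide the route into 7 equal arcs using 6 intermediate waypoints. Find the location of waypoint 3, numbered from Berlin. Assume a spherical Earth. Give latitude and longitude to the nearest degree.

≈ lat 60°N, lon 35°W

Write both endpoints as unit vectors p₁, p₂ with components (cos φ cos λ, cos φ sin λ, sin φ).
The central angle between the endpoints is δ = arccos(p₁·p₂) ≈ 1.111 rad (63.7°).
Interpolate at f = 3/7 with slerp weights a = sin((1−f)δ)/sin δ ≈ 0.662, b = sin(fδ)/sin δ ≈ 0.512.
p = a·p₁ + b·p₂ ≈ (0.408, -0.287, 0.867); φ = arcsin(p_z) ≈ 60.08°, λ = atan2(p_y, p_x) ≈ -35.13°.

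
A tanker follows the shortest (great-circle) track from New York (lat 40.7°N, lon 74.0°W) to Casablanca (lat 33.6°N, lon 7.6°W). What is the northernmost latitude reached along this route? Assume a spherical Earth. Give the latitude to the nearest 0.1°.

≈ 42.9°N

The great circle lies in the plane with unit normal n̂ = (p₁ × p₂)/|p₁ × p₂|.
Here n̂_z ≈ +0.733; the vertex latitude is φ_max = arccos|n̂_z| ≈ 42.9°.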